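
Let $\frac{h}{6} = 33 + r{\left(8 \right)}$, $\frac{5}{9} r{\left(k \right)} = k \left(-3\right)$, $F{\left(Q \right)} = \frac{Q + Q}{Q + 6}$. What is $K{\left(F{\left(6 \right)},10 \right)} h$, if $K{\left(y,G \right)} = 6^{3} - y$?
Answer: $-13158$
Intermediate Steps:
$F{\left(Q \right)} = \frac{2 Q}{6 + Q}$
$K{\left(y,G \right)} = 216 - y$
$r{\left(k \right)} = - \frac{27 k}{5}$ ($r{\left(k \right)} = \frac{9 k \left(-3\right)}{5} = \frac{9 \left(- 3 k\right)}{5} = - \frac{27 k}{5}$)
$h = - \frac{306}{5}$ ($h = 6 \left(33 - \frac{216}{5}\right) = 6 \left(- \frac{51}{5}\right) = - \frac{306}{5} \approx -61.2$)
$K{\left(F{\left(6 \right)},10 \right)} h = \left(216 - 2 \cdot 6 \frac{1}{6 + 6}\right) \left(- \frac{306}{5}\right) = \left(216 - 2 \cdot 6 \cdot \frac{1}{12}\right) \left(- \frac{306}{5}\right) = \left(216 - 1\right) \left(- \frac{306}{5}\right) = 215 \left(- \frac{306}{5}\right) = -13158$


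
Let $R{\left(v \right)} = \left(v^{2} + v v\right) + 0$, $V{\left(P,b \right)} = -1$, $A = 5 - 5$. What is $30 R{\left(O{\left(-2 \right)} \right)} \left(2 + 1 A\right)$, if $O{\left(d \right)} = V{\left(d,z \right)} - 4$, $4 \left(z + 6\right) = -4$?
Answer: $3000$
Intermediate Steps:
$z = -7$ ($z = -6 + \frac{1}{4} \left(-4\right) = -6 - 1 = -7$)
$A = 0$
$O{\left(d \right)} = -5$ ($O{\left(d \right)} = -1 - 4 = -5$)
$R{\left(v \right)} = 2 v^{2}$ ($R{\left(v \right)} = \left(v^{2} + v^{2}\right) + 0 = 2 v^{2} + 0 = 2 v^{2}$)
$30 R{\left(O{\left(-2 \right)} \right)} \left(2 + 1 A\right) = 30 \cdot 2 \left(-5\right)^{2} \left(2 + 1 \cdot 0\right) = 30 \cdot 2 \cdot 25 \left(2 + 0\right) = 30 \cdot 50 \cdot 2 = 1500 \cdot 2 = 3000$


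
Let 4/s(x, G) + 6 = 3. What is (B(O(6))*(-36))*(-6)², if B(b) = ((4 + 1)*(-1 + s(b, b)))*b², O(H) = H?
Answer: 544320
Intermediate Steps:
s(x, G) = -4/3 (s(x, G) = 4/(-6 + 3) = 4/(-3) = 4*(-⅓) = -4/3)
B(b) = -35*b²/3 (B(b) = ((4 + 1)*(-1 - 4/3))*b² = (5*(-7/3))*b² = -35*b²/3)
(B(O(6))*(-36))*(-6)² = (-35/3*6²*(-36))*(-6)² = (-35/3*36*(-36))*36 = -420*(-36)*36 = 15120*36 = 544320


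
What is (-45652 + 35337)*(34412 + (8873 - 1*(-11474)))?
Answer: -564839085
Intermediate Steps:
(-45652 + 35337)*(34412 + (8873 - 1*(-11474))) = -10315*(34412 + (8873 + 11474)) = -10315*(34412 + 20347) = -10315*54759 = -564839085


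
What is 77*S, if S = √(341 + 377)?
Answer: 77*√718 ≈ 2063.3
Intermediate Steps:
S = √718 ≈ 26.796
77*S = 77*√718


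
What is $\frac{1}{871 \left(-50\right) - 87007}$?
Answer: $- \frac{1}{130557} \approx -7.6595 \cdot 10^{-6}$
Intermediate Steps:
$\frac{1}{871 \left(-50\right) - 87007} = \frac{1}{-43550 - 87007} = \frac{1}{-130557} = - \frac{1}{130557}$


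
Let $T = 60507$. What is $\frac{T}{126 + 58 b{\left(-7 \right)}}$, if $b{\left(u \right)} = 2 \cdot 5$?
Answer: $\frac{60507}{706} \approx 85.704$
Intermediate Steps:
$b{\left(u \right)} = 10$
$\frac{T}{126 + 58 b{\left(-7 \right)}} = \frac{60507}{126 + 58 \cdot 10} = \frac{60507}{126 + 580} = \frac{60507}{706}$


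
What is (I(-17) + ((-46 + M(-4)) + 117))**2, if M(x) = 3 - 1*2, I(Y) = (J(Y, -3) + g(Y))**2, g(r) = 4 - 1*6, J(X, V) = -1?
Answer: 6561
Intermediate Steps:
g(r) = -2 (g(r) = 4 - 6 = -2)
I(Y) = 9 (I(Y) = (-1 - 2)**2 = (-3)**2 = 9)
M(x) = 1 (M(x) = 3 - 2 = 1)
(I(-17) + ((-46 + M(-4)) + 117))**2 = (9 + ((-46 + 1) + 117))**2 = (9 + (-45 + 117))**2 = (9 + 72)**2 = 81**2 = 6561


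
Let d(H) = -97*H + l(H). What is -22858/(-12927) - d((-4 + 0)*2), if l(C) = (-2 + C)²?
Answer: -11301194/12927 ≈ -874.23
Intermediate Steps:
d(H) = (-2 + H)² - 97*H (d(H) = -97*H + (-2 + H)² = (-2 + H)² - 97*H)
-22858/(-12927) - d((-4 + 0)*2) = -22858/(-12927) - ((-2 + (-4 + 0)*2)² - 97*(-4 + 0)*2) = -22858*(-1/12927) - ((-2 - 4*2)² - (-388)*2) = 22858/12927 - ((-2 - 8)² - 97*(-8)) = 22858/12927 - ((-10)² + 776) = 22858/12927 - (100 + 776) = 22858/12927 - 1*876 = 22858/12927 - 876 = -11301194/12927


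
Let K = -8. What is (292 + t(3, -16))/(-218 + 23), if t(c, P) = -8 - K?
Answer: -292/195 ≈ -1.4974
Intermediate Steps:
t(c, P) = 0 (t(c, P) = -8 - 1*(-8) = -8 + 8 = 0)
(292 + t(3, -16))/(-218 + 23) = (292 + 0)/(-218 + 23) = 292/(-195) = 292*(-1/195) = -292/195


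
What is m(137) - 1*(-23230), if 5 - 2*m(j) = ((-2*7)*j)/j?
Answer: 46479/2 ≈ 23240.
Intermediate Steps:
m(j) = 19/2 (m(j) = 5/2 - (-2*7)*j/(2*j) = 5/2 - (-14*j)/(2*j) = 5/2 - ½*(-14) = 5/2 + 7 = 19/2)
m(137) - 1*(-23230) = 19/2 - 1*(-23230) = 19/2 + 23230 = 46479/2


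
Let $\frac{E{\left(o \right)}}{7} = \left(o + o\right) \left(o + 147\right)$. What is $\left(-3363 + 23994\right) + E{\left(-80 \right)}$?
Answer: $-54409$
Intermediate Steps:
$E{\left(o \right)} = 14 o \left(147 + o\right)$ ($E{\left(o \right)} = 7 \left(o + o\right) \left(o + 147\right) = 7 \cdot 2 o \left(147 + o\right) = 14 o \left(147 + o\right)$)
$\left(-3363 + 23994\right) + E{\left(-80 \right)} = \left(-3363 + 23994\right) + 14 \left(-80\right) \left(147 - 80\right) = 20631 + 14 \left(-80\right) 67 = 20631 - 75040 = -54409$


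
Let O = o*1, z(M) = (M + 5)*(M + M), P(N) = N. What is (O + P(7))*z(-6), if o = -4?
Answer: 36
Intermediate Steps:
z(M) = 2*M*(5 + M) (z(M) = (5 + M)*(2*M) = 2*M*(5 + M))
O = -4 (O = -4*1 = -4)
(O + P(7))*z(-6) = (-4 + 7)*(2*(-6)*(5 - 6)) = 3*(2*(-6)*(-1)) = 3*12 = 36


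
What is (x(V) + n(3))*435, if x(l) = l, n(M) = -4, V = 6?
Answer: 870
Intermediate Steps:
(x(V) + n(3))*435 = (6 - 4)*435 = 2*435 = 870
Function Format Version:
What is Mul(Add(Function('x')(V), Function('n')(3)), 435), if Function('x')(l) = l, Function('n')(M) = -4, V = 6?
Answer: 870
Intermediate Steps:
Mul(Add(Function('x')(V), Function('n')(3)), 435) = Mul(Add(6, -4), 435) = Mul(2, 435) = 870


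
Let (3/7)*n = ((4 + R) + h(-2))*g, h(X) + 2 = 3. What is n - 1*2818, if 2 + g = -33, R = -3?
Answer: -8944/3 ≈ -2981.3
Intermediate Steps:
h(X) = 1 (h(X) = -2 + 3 = 1)
g = -35 (g = -2 - 33 = -35)
n = -490/3 (n = 7*(((4 - 3) + 1)*(-35))/3 = 7*((1 + 1)*(-35))/3 = 7*(2*(-35))/3 = (7/3)*(-70) = -490/3 ≈ -163.33)
n - 1*2818 = -490/3 - 1*2818 = -490/3 - 2818 = -8944/3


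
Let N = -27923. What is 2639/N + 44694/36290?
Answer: 430898/378955 ≈ 1.1371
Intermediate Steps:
2639/N + 44694/36290 = 2639/(-27923) + 44694/36290 = 2639*(-1/27923) + 44694*(1/36290) = -377/3989 + 117/95 = 430898/378955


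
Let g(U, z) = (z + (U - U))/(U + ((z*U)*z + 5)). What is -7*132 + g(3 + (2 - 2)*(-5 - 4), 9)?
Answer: -231915/251 ≈ -923.96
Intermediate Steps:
g(U, z) = z/(5 + U + U*z**2) (g(U, z) = (z + 0)/(U + ((U*z)*z + 5)) = z/(U + (U*z**2 + 5)) = z/(U + (5 + U*z**2)) = z/(5 + U + U*z**2))
-7*132 + g(3 + (2 - 2)*(-5 - 4), 9) = -7*132 + 9/(5 + (3 + (2 - 2)*(-5 - 4)) + (3 + (2 - 2)*(-5 - 4))*9**2) = -924 + 9/(5 + (3 + 0*(-9)) + (3 + 0*(-9))*81) = -924 + 9/(5 + (3 + 0) + (3 + 0)*81) = -924 + 9/(5 + 3 + 3*81) = -924 + 9/(5 + 3 + 243) = -924 + 9/251 = -231915/251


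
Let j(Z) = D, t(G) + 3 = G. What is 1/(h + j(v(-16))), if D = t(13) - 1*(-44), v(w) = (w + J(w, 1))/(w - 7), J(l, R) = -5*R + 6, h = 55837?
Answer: 1/55891 ≈ 1.7892e-5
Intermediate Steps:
t(G) = -3 + G
J(l, R) = 6 - 5*R
v(w) = (1 + w)/(-7 + w) (v(w) = (w + (6 - 5*1))/(w - 7) = (w + (6 - 5))/(-7 + w) = (w + 1)/(-7 + w) = (1 + w)/(-7 + w))
D = 54 (D = (-3 + 13) - 1*(-44) = 10 + 44 = 54)
j(Z) = 54
1/(h + j(v(-16))) = 1/(55837 + 54) = 1/55891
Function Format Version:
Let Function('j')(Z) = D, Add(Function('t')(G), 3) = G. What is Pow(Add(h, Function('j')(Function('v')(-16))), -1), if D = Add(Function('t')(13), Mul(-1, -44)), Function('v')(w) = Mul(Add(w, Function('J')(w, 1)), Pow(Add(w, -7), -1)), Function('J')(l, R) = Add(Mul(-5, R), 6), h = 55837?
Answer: Rational(1, 55891) ≈ 1.7892e-5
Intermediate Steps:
Function('t')(G) = Add(-3, G)
Function('J')(l, R) = Add(6, Mul(-5, R))
Function('v')(w) = Mul(Pow(Add(-7, w), -1), Add(1, w)) (Function('v')(w) = Mul(Add(w, Add(6, Mul(-5, 1))), Pow(Add(w, -7), -1)) = Mul(Add(w, Add(6, -5)), Pow(Add(-7, w), -1)) = Mul(Add(w, 1), Pow(Add(-7, w), -1)) = Mul(Add(1, w), Pow(Add(-7, w), -1)) = Mul(Pow(Add(-7, w), -1), Add(1, w)))
D = 54 (D = Add(Add(-3, 13), Mul(-1, -44)) = Add(10, 44) = 54)
Function('j')(Z) = 54
Pow(Add(h, Function('j')(Function('v')(-16))), -1) = Pow(Add(55837, 54), -1) = Pow(55891, -1) = Rational(1, 55891)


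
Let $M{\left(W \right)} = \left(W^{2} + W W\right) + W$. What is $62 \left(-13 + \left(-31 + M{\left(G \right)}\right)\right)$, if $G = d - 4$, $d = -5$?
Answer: $6758$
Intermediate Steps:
$G = -9$ ($G = -5 - 4 = -9$)
$M{\left(W \right)} = W + 2 W^{2}$ ($M{\left(W \right)} = \left(W^{2} + W^{2}\right) + W = 2 W^{2} + W = W + 2 W^{2}$)
$62 \left(-13 + \left(-31 + M{\left(G \right)}\right)\right) = 62 \left(-13 - \left(31 + 9 \left(1 + 2 \left(-9\right)\right)\right)\right) = 62 \left(-13 - \left(31 + 9 \left(1 - 18\right)\right)\right) = 62 \left(-13 - -122\right) = 62 \left(-13 + \left(-31 + 153\right)\right) = 62 \left(-13 + 122\right) = 62 \cdot 109 = 6758$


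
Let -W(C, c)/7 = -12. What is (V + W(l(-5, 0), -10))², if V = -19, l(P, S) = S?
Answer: 4225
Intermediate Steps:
W(C, c) = 84 (W(C, c) = -7*(-12) = 84)
(V + W(l(-5, 0), -10))² = (-19 + 84)² = 65² = 4225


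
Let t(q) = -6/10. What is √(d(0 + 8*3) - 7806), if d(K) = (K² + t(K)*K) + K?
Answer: I*√180510/5 ≈ 84.973*I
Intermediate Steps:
t(q) = -⅗ (t(q) = -6*⅒ = -⅗)
d(K) = K² + 2*K/5 (d(K) = (K² - 3*K/5) + K = K² + 2*K/5)
√(d(0 + 8*3) - 7806) = √((0 + 8*3)*(2 + 5*(0 + 8*3))/5 - 7806) = √((0 + 24)*(2 + 5*(0 + 24))/5 - 7806) = √((⅕)*24*(2 + 5*24) - 7806) = √((⅕)*24*(2 + 120) - 7806) = √((⅕)*24*122 - 7806) = √(2928/5 - 7806) = √(-36102/5) = I*√180510/5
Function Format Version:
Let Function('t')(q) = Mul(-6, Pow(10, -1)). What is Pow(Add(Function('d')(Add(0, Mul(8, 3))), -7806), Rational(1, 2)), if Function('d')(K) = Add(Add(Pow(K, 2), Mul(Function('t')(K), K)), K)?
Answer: Mul(Rational(1, 5), I, Pow(180510, Rational(1, 2))) ≈ Mul(84.973, I)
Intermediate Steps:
Function('t')(q) = Rational(-3, 5) (Function('t')(q) = Mul(-6, Rational(1, 10)) = Rational(-3, 5))
Function('d')(K) = Add(Pow(K, 2), Mul(Rational(2, 5), K)) (Function('d')(K) = Add(Add(Pow(K, 2), Mul(Rational(-3, 5), K)), K) = Add(Pow(K, 2), Mul(Rational(2, 5), K)))
Pow(Add(Function('d')(Add(0, Mul(8, 3))), -7806), Rational(1, 2)) = Pow(Add(Mul(Rational(1, 5), Add(0, Mul(8, 3)), Add(2, Mul(5, Add(0, Mul(8, 3))))), -7806), Rational(1, 2)) = Pow(Add(Mul(Rational(1, 5), Add(0, 24), Add(2, Mul(5, Add(0, 24)))), -7806), Rational(1, 2)) = Pow(Add(Mul(Rational(1, 5), 24, Add(2, Mul(5, 24))), -7806), Rational(1, 2)) = Pow(Add(Mul(Rational(1, 5), 24, Add(2, 120)), -7806), Rational(1, 2)) = Pow(Add(Mul(Rational(1, 5), 24, 122), -7806), Rational(1, 2)) = Pow(Add(Rational(2928, 5), -7806), Rational(1, 2)) = Pow(Rational(-36102, 5), Rational(1, 2)) = Mul(Rational(1, 5), I, Pow(180510, Rational(1, 2)))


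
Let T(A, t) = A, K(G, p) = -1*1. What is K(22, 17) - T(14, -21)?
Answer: -15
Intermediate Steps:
K(G, p) = -1
K(22, 17) - T(14, -21) = -1 - 1*14 = -1 - 14 = -15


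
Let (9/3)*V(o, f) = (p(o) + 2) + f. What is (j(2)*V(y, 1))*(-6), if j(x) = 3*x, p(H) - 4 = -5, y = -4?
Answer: -24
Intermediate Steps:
p(H) = -1 (p(H) = 4 - 5 = -1)
V(o, f) = ⅓ + f/3 (V(o, f) = ((-1 + 2) + f)/3 = (1 + f)/3 = ⅓ + f/3)
(j(2)*V(y, 1))*(-6) = ((3*2)*(⅓ + (⅓)*1))*(-6) = (6*(⅓ + ⅓))*(-6) = (6*(⅔))*(-6) = 4*(-6) = -24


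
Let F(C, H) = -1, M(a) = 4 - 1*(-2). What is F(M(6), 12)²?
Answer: 1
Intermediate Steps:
M(a) = 6 (M(a) = 4 + 2 = 6)
F(M(6), 12)² = (-1)² = 1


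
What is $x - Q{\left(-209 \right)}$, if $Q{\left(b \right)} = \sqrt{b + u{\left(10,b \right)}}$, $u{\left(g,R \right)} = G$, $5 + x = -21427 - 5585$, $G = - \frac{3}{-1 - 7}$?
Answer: $-27017 - \frac{i \sqrt{3338}}{4} \approx -27017.0 - 14.444 i$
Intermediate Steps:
$G = \frac{3}{8}$ ($G = - \frac{3}{-1 - 7} = - \frac{3}{-8} = \left(-3\right) \left(- \frac{1}{8}\right) = \frac{3}{8} \approx 0.375$)
$x = -27017$ ($x = -5 - 27012 = -27017$)
$u{\left(g,R \right)} = \frac{3}{8}$
$Q{\left(b \right)} = \sqrt{\frac{3}{8} + b}$ ($Q{\left(b \right)} = \sqrt{b + \frac{3}{8}} = \sqrt{\frac{3}{8} + b}$)
$x - Q{\left(-209 \right)} = -27017 - \frac{\sqrt{6 + 16 \left(-209\right)}}{4} = -27017 - \frac{\sqrt{6 - 3344}}{4} = -27017 - \frac{\sqrt{-3338}}{4} = -27017 - \frac{i \sqrt{3338}}{4}$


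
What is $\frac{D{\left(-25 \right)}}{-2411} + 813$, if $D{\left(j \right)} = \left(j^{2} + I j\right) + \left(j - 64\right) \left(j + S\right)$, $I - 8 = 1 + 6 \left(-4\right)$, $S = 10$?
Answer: $\frac{1957808}{2411} \approx 812.03$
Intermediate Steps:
$I = -15$ ($I = 8 + \left(1 + 6 \left(-4\right)\right) = 8 + \left(1 - 24\right) = 8 - 23 = -15$)
$D{\left(j \right)} = j^{2} - 15 j + \left(-64 + j\right) \left(10 + j\right)$ ($D{\left(j \right)} = \left(j^{2} - 15 j\right) + \left(j - 64\right) \left(j + 10\right) = \left(j^{2} - 15 j\right) + \left(-64 + j\right) \left(10 + j\right) = j^{2} - 15 j + \left(-64 + j\right) \left(10 + j\right)$)
$\frac{D{\left(-25 \right)}}{-2411} + 813 = \frac{-640 - -1725 + 2 \left(-25\right)^{2}}{-2411} + 813 = \left(-640 + 1725 + 2 \cdot 625\right) \left(- \frac{1}{2411}\right) + 813 = \left(-640 + 1725 + 1250\right) \left(- \frac{1}{2411}\right) + 813 = 2335 \left(- \frac{1}{2411}\right) + 813 = - \frac{2335}{2411} + 813 = \frac{1957808}{2411}$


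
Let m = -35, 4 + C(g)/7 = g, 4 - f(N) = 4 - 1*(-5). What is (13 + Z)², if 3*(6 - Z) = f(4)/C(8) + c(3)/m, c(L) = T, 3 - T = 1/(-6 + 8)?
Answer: 52441/144 ≈ 364.17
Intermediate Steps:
f(N) = -5 (f(N) = 4 - (4 - 1*(-5)) = 4 - (4 + 5) = 4 - 1*9 = 4 - 9 = -5)
C(g) = -28 + 7*g
T = 5/2 (T = 3 - 1/(-6 + 8) = 3 - 1/2 = 3 - 1*½ = 3 - ½ = 5/2 ≈ 2.5000)
c(L) = 5/2
Z = 73/12 (Z = 6 - (-5/(-28 + 7*8) + (5/2)/(-35))/3 = 6 - (-5/(-28 + 56) + (5/2)*(-1/35))/3 = 6 - (-5/28 - 1/14)/3 = 6 - ⅓*(-¼) = 6 + 1/12 = 73/12 ≈ 6.0833)
(13 + Z)² = (13 + 73/12)² = (229/12)² = 52441/144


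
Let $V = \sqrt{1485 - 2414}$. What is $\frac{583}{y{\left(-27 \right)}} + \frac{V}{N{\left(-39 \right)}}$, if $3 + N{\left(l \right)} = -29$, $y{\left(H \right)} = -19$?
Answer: $- \frac{583}{19} - \frac{i \sqrt{929}}{32} \approx -30.684 - 0.95248 i$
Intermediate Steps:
$N{\left(l \right)} = -32$ ($N{\left(l \right)} = -3 - 29 = -32$)
$V = i \sqrt{929}$ ($V = \sqrt{-929} = i \sqrt{929} \approx 30.479 i$)
$\frac{583}{y{\left(-27 \right)}} + \frac{V}{N{\left(-39 \right)}} = \frac{583}{-19} + \frac{i \sqrt{929}}{-32} = 583 \left(- \frac{1}{19}\right) + i \sqrt{929} \left(- \frac{1}{32}\right) = - \frac{583}{19} - \frac{i \sqrt{929}}{32}$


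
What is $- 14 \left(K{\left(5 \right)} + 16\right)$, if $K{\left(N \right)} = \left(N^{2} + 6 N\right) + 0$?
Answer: $-994$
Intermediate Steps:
$K{\left(N \right)} = N^{2} + 6 N$
$- 14 \left(K{\left(5 \right)} + 16\right) = - 14 \left(5 \left(6 + 5\right) + 16\right) = - 14 \left(5 \cdot 11 + 16\right) = - 14 \left(55 + 16\right) = \left(-14\right) 71 = -994$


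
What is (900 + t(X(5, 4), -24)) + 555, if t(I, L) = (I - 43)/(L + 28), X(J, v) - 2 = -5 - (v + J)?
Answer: 5765/4 ≈ 1441.3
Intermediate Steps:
X(J, v) = -3 - J - v (X(J, v) = 2 + (-5 - (v + J)) = 2 + (-5 - (J + v)) = 2 + (-5 + (-J - v)) = 2 + (-5 - J - v) = -3 - J - v)
t(I, L) = (-43 + I)/(28 + L)
(900 + t(X(5, 4), -24)) + 555 = (900 + (-43 + (-3 - 1*5 - 1*4))/(28 - 24)) + 555 = (900 + (-43 + (-3 - 5 - 4))/4) + 555 = (900 + (-43 - 12)/4) + 555 = (900 + (¼)*(-55)) + 555 = (900 - 55/4) + 555 = 3545/4 + 555 = 5765/4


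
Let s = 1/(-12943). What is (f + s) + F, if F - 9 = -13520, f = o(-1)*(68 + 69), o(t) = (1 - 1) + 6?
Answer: -164233728/12943 ≈ -12689.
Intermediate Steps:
o(t) = 6 (o(t) = 0 + 6 = 6)
f = 822 (f = 6*(68 + 69) = 6*137 = 822)
F = -13511 (F = 9 - 13520 = -13511)
s = -1/12943 ≈ -7.7262e-5
(f + s) + F = (822 - 1/12943) - 13511 = 10639145/12943 - 13511 = -164233728/12943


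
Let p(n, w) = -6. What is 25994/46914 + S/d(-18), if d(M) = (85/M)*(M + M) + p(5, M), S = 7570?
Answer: 89850499/1923474 ≈ 46.713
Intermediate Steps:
d(M) = 164 (d(M) = (85/M)*(M + M) - 6 = (85/M)*(2*M) - 6 = 170 - 6 = 164)
25994/46914 + S/d(-18) = 25994/46914 + 7570/164 = 25994*(1/46914) + 7570*(1/164) = 12997/23457 + 3785/82 = 89850499/1923474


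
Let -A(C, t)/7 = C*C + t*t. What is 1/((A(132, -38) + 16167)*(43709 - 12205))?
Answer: -1/3651597136 ≈ -2.7385e-10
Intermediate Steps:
A(C, t) = -7*C² - 7*t² (A(C, t) = -7*(C*C + t*t) = -7*(C² + t²) = -7*C² - 7*t²)
1/((A(132, -38) + 16167)*(43709 - 12205)) = 1/(((-7*132² - 7*(-38)²) + 16167)*(43709 - 12205)) = 1/(((-7*17424 - 7*1444) + 16167)*31504) = 1/(((-121968 - 10108) + 16167)*31504) = 1/((-132076 + 16167)*31504) = 1/(-115909*31504) = 1/(-3651597136) = -1/3651597136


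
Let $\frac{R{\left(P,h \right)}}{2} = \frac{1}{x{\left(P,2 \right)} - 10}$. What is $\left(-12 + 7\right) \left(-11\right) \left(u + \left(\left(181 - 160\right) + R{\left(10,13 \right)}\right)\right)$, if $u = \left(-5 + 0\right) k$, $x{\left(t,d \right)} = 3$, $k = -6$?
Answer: $\frac{19525}{7} \approx 2789.3$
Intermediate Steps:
$R{\left(P,h \right)} = - \frac{2}{7}$ ($R{\left(P,h \right)} = \frac{2}{3 - 10} = \frac{2}{-7} = 2 \left(- \frac{1}{7}\right) = - \frac{2}{7}$)
$u = 30$ ($u = \left(-5 + 0\right) \left(-6\right) = \left(-5\right) \left(-6\right) = 30$)
$\left(-12 + 7\right) \left(-11\right) \left(u + \left(\left(181 - 160\right) + R{\left(10,13 \right)}\right)\right) = \left(-12 + 7\right) \left(-11\right) \left(30 + \left(\left(181 - 160\right) - \frac{2}{7}\right)\right) = \left(-5\right) \left(-11\right) \left(30 + \left(21 - \frac{2}{7}\right)\right) = 55 \left(30 + \frac{145}{7}\right) = 55 \cdot \frac{355}{7} = \frac{19525}{7}$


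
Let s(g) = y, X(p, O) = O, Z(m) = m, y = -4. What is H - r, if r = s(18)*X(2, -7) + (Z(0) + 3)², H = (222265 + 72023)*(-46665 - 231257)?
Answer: -81789109573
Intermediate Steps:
s(g) = -4
H = -81789109536 (H = 294288*(-277922) = -81789109536)
r = 37 (r = -4*(-7) + (0 + 3)² = 28 + 3² = 28 + 9 = 37)
H - r = -81789109536 - 1*37 = -81789109536 - 37 = -81789109573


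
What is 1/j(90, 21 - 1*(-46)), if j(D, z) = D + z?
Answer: 1/157 ≈ 0.0063694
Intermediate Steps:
1/j(90, 21 - 1*(-46)) = 1/(90 + (21 - 1*(-46))) = 1/(90 + (21 + 46)) = 1/(90 + 67) = 1/157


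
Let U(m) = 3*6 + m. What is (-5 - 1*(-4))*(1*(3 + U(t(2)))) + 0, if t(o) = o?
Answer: -23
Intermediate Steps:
U(m) = 18 + m
(-5 - 1*(-4))*(1*(3 + U(t(2)))) + 0 = (-5 - 1*(-4))*(1*(3 + (18 + 2))) + 0 = (-5 + 4)*(1*(3 + 20)) + 0 = -23 + 0 = -23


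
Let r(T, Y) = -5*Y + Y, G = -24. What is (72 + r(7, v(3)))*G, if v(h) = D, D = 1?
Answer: -1632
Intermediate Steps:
v(h) = 1
r(T, Y) = -4*Y
(72 + r(7, v(3)))*G = (72 - 4*1)*(-24) = (72 - 4)*(-24) = 68*(-24) = -1632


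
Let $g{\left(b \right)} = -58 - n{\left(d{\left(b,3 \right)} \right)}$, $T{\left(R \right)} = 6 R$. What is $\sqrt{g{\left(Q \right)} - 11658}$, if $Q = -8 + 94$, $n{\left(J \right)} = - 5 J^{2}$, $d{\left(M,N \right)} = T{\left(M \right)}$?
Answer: $2 \sqrt{329891} \approx 1148.7$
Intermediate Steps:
$d{\left(M,N \right)} = 6 M$
$Q = 86$
$g{\left(b \right)} = -58 + 180 b^{2}$ ($g{\left(b \right)} = -58 - - 5 \left(6 b\right)^{2} = -58 - - 5 \cdot 36 b^{2} = -58 - - 180 b^{2} = -58 + 180 b^{2}$)
$\sqrt{g{\left(Q \right)} - 11658} = \sqrt{\left(-58 + 180 \cdot 86^{2}\right) - 11658} = \sqrt{\left(-58 + 180 \cdot 7396\right) - 11658} = \sqrt{\left(-58 + 1331280\right) - 11658} = \sqrt{1331222 - 11658} = \sqrt{1319564} = 2 \sqrt{329891}$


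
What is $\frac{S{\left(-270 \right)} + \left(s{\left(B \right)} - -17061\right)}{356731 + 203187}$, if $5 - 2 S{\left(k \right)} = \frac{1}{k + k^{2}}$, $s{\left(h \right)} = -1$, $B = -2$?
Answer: $\frac{2478498749}{81333688680} \approx 0.030473$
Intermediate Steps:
$S{\left(k \right)} = \frac{5}{2} - \frac{1}{2 \left(k + k^{2}\right)}$
$\frac{S{\left(-270 \right)} + \left(s{\left(B \right)} - -17061\right)}{356731 + 203187} = \frac{\frac{-1 + 5 \left(-270\right) + 5 \left(-270\right)^{2}}{2 \left(-270\right) \left(1 - 270\right)} - -17060}{356731 + 203187} = \frac{\frac{1}{2} \left(- \frac{1}{270}\right) \frac{1}{-269} \left(-1 - 1350 + 5 \cdot 72900\right) + \left(-1 + 17061\right)}{559918} = \left(\frac{1}{2} \left(- \frac{1}{270}\right) \left(- \frac{1}{269}\right) \left(-1 - 1350 + 364500\right) + 17060\right) \frac{1}{559918} = \left(\frac{1}{2} \left(- \frac{1}{270}\right) \left(- \frac{1}{269}\right) 363149 + 17060\right) \frac{1}{559918} = \left(\frac{363149}{145260} + 17060\right) \frac{1}{559918} = \frac{2478498749}{145260} \cdot \frac{1}{559918} = \frac{2478498749}{81333688680}$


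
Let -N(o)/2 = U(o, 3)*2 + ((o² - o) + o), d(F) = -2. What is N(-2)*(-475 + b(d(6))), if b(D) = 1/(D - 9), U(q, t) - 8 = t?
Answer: 271752/11 ≈ 24705.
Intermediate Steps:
U(q, t) = 8 + t
b(D) = 1/(-9 + D)
N(o) = -44 - 2*o² (N(o) = -2*((8 + 3)*2 + ((o² - o) + o)) = -2*(11*2 + o²) = -2*(22 + o²) = -44 - 2*o²)
N(-2)*(-475 + b(d(6))) = (-44 - 2*(-2)²)*(-475 + 1/(-9 - 2)) = (-44 - 2*4)*(-475 + 1/(-11)) = (-44 - 8)*(-475 - 1/11) = -52*(-5226/11) = 271752/11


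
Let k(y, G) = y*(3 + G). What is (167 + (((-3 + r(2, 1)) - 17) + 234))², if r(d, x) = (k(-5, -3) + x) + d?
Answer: 147456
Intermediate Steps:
r(d, x) = d + x (r(d, x) = (-5*(3 - 3) + x) + d = (-5*0 + x) + d = (0 + x) + d = x + d = d + x)
(167 + (((-3 + r(2, 1)) - 17) + 234))² = (167 + (((-3 + (2 + 1)) - 17) + 234))² = (167 + (((-3 + 3) - 17) + 234))² = (167 + ((0 - 17) + 234))² = (167 + (-17 + 234))² = (167 + 217)² = 384² = 147456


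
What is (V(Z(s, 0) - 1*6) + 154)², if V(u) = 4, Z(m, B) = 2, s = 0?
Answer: 24964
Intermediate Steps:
(V(Z(s, 0) - 1*6) + 154)² = (4 + 154)² = 158² = 24964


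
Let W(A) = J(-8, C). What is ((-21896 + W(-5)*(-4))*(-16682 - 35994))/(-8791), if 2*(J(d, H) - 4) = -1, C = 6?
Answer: -1154131160/8791 ≈ -1.3129e+5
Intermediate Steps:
J(d, H) = 7/2 (J(d, H) = 4 + (½)*(-1) = 4 - ½ = 7/2)
W(A) = 7/2
((-21896 + W(-5)*(-4))*(-16682 - 35994))/(-8791) = ((-21896 + (7/2)*(-4))*(-16682 - 35994))/(-8791) = ((-21896 - 14)*(-52676))*(-1/8791) = -21910*(-52676)*(-1/8791) = 1154131160*(-1/8791) = -1154131160/8791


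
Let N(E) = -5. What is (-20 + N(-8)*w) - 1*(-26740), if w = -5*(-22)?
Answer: 26170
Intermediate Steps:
w = 110
(-20 + N(-8)*w) - 1*(-26740) = (-20 - 5*110) - 1*(-26740) = (-20 - 550) + 26740 = -570 + 26740 = 26170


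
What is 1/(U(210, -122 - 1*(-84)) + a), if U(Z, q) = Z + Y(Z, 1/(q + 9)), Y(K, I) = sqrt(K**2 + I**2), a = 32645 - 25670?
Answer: 6042585/43378885124 - 29*sqrt(37088101)/43378885124 ≈ 0.00013523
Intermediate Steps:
a = 6975
Y(K, I) = sqrt(I**2 + K**2)
U(Z, q) = Z + sqrt(Z**2 + (9 + q)**(-2)) (U(Z, q) = Z + sqrt((1/(q + 9))**2 + Z**2) = Z + sqrt((1/(9 + q))**2 + Z**2) = Z + sqrt((9 + q)**(-2) + Z**2) = Z + sqrt(Z**2 + (9 + q)**(-2)))
1/(U(210, -122 - 1*(-84)) + a) = 1/((210 + sqrt(210**2 + (9 + (-122 - 1*(-84)))**(-2))) + 6975) = 1/((210 + sqrt(44100 + (9 + (-122 + 84))**(-2))) + 6975) = 1/((210 + sqrt(44100 + (9 - 38)**(-2))) + 6975) = 1/((210 + sqrt(44100 + (-29)**(-2))) + 6975) = 1/((210 + sqrt(44100 + 1/841)) + 6975) = 1/((210 + sqrt(37088101/841)) + 6975) = 1/((210 + sqrt(37088101)/29) + 6975) = 1/(7185 + sqrt(37088101)/29)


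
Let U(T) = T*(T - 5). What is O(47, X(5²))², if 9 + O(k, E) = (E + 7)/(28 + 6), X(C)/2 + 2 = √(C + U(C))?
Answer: 93909/1156 - 1515*√21/289 ≈ 57.213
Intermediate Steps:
U(T) = T*(-5 + T)
X(C) = -4 + 2*√(C + C*(-5 + C))
O(k, E) = -299/34 + E/34 (O(k, E) = -9 + (E + 7)/(28 + 6) = -9 + (7 + E)/34 = -9 + (7 + E)*(1/34) = -9 + (7/34 + E/34) = -299/34 + E/34)
O(47, X(5²))² = (-299/34 + (-4 + 2*√(5²*(-4 + 5²)))/34)² = (-299/34 + (-4 + 2*√(25*(-4 + 25)))/34)² = (-299/34 + (-4 + 2*√(25*21))/34)² = (-299/34 + (-4 + 2*√525)/34)² = (-299/34 + (-4 + 2*(5*√21))/34)² = (-299/34 + (-4 + 10*√21)/34)² = (-299/34 + (-2/17 + 5*√21/17))² = (-303/34 + 5*√21/17)²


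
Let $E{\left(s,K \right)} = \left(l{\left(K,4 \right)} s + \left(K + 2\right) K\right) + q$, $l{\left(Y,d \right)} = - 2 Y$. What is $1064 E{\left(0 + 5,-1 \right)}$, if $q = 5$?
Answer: $14896$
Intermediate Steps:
$E{\left(s,K \right)} = 5 + K \left(2 + K\right) - 2 K s$ ($E{\left(s,K \right)} = \left(- 2 K s + \left(K + 2\right) K\right) + 5 = \left(- 2 K s + \left(2 + K\right) K\right) + 5 = \left(- 2 K s + K \left(2 + K\right)\right) + 5 = \left(K \left(2 + K\right) - 2 K s\right) + 5 = 5 + K \left(2 + K\right) - 2 K s$)
$1064 E{\left(0 + 5,-1 \right)} = 1064 \left(5 + \left(-1\right)^{2} + 2 \left(-1\right) - - 2 \left(0 + 5\right)\right) = 1064 \left(5 + 1 - 2 - \left(-2\right) 5\right) = 1064 \left(5 + 1 - 2 + 10\right) = 1064 \cdot 14 = 14896$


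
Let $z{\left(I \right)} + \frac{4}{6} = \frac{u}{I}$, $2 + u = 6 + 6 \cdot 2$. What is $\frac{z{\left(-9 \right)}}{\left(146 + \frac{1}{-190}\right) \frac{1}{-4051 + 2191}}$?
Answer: $\frac{2591600}{83217} \approx 31.143$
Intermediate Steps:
$u = 16$ ($u = -2 + \left(6 + 6 \cdot 2\right) = -2 + \left(6 + 12\right) = -2 + 18 = 16$)
$z{\left(I \right)} = - \frac{2}{3} + \frac{16}{I}$
$\frac{z{\left(-9 \right)}}{\left(146 + \frac{1}{-190}\right) \frac{1}{-4051 + 2191}} = \frac{- \frac{2}{3} + \frac{16}{-9}}{\left(146 + \frac{1}{-190}\right) \frac{1}{-4051 + 2191}} = \frac{- \frac{2}{3} + 16 \left(- \frac{1}{9}\right)}{\left(146 - \frac{1}{190}\right) \frac{1}{-1860}} = \frac{- \frac{2}{3} - \frac{16}{9}}{\frac{27739}{190} \left(- \frac{1}{1860}\right)} = - \frac{22}{9 \left(- \frac{27739}{353400}\right)} = \left(- \frac{22}{9}\right) \left(- \frac{353400}{27739}\right) = \frac{2591600}{83217}$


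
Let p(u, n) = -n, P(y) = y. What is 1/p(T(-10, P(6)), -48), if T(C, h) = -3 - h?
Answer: 1/48 ≈ 0.020833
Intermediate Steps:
1/p(T(-10, P(6)), -48) = 1/(-1*(-48)) = 1/48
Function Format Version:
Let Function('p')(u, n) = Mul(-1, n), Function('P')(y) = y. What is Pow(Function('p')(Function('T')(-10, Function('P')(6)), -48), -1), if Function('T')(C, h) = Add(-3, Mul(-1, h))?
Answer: Rational(1, 48) ≈ 0.020833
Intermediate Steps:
Pow(Function('p')(Function('T')(-10, Function('P')(6)), -48), -1) = Pow(Mul(-1, -48), -1) = Pow(48, -1) = Rational(1, 48)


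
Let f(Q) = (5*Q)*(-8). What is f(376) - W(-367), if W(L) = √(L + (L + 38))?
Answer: -15040 - 2*I*√174 ≈ -15040.0 - 26.382*I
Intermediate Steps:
f(Q) = -40*Q
W(L) = √(38 + 2*L) (W(L) = √(L + (38 + L)) = √(38 + 2*L))
f(376) - W(-367) = -40*376 - √(38 + 2*(-367)) = -15040 - √(38 - 734) = -15040 - √(-696) = -15040 - 2*I*√174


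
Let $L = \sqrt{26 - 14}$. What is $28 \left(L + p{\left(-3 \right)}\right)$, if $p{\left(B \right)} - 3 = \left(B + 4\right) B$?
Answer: $56 \sqrt{3} \approx 96.995$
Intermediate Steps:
$p{\left(B \right)} = 3 + B \left(4 + B\right)$ ($p{\left(B \right)} = 3 + \left(B + 4\right) B = 3 + \left(4 + B\right) B = 3 + B \left(4 + B\right)$)
$L = 2 \sqrt{3}$ ($L = \sqrt{12} = 2 \sqrt{3} \approx 3.4641$)
$28 \left(L + p{\left(-3 \right)}\right) = 28 \left(2 \sqrt{3} + \left(3 + \left(-3\right)^{2} + 4 \left(-3\right)\right)\right) = 28 \left(2 \sqrt{3} + \left(3 + 9 - 12\right)\right) = 28 \left(2 \sqrt{3} + 0\right) = 28 \cdot 2 \sqrt{3} = 56 \sqrt{3}$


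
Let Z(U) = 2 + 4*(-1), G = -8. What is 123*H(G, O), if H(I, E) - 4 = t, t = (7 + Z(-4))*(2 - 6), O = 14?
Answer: -1968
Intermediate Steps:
Z(U) = -2 (Z(U) = 2 - 4 = -2)
t = -20 (t = (7 - 2)*(2 - 6) = 5*(-4) = -20)
H(I, E) = -16 (H(I, E) = 4 - 20 = -16)
123*H(G, O) = 123*(-16) = -1968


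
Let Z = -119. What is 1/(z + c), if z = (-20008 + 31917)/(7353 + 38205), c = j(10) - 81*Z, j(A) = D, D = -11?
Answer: 45558/438644333 ≈ 0.00010386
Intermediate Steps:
j(A) = -11
c = 9628 (c = -11 - 81*(-119) = -11 + 9639 = 9628)
z = 11909/45558 ≈ 0.26140
1/(z + c) = 1/(11909/45558 + 9628) = 1/(438644333/45558) = 45558/438644333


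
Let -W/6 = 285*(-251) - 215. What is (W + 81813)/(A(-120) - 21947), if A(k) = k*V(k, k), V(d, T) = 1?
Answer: -512313/22067 ≈ -23.216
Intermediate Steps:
W = 430500 (W = -6*(285*(-251) - 215) = -6*(-71535 - 215) = -6*(-71750) = 430500)
A(k) = k (A(k) = k*1 = k)
(W + 81813)/(A(-120) - 21947) = (430500 + 81813)/(-120 - 21947) = 512313/(-22067) = 512313*(-1/22067) = -512313/22067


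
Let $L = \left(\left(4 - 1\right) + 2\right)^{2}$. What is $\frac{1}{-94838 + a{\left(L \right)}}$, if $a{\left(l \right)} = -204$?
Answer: $- \frac{1}{95042} \approx -1.0522 \cdot 10^{-5}$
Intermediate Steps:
$L = 25$ ($L = \left(\left(4 - 1\right) + 2\right)^{2} = \left(3 + 2\right)^{2} = 5^{2} = 25$)
$\frac{1}{-94838 + a{\left(L \right)}} = \frac{1}{-94838 - 204} = \frac{1}{-95042} = - \frac{1}{95042}$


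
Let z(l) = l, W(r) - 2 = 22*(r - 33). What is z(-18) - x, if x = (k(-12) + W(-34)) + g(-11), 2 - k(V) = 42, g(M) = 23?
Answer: 1471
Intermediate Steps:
W(r) = -724 + 22*r (W(r) = 2 + 22*(r - 33) = 2 + 22*(-33 + r) = 2 + (-726 + 22*r) = -724 + 22*r)
k(V) = -40 (k(V) = 2 - 1*42 = 2 - 42 = -40)
x = -1489 (x = (-40 + (-724 + 22*(-34))) + 23 = (-40 + (-724 - 748)) + 23 = (-40 - 1472) + 23 = -1512 + 23 = -1489)
z(-18) - x = -18 - 1*(-1489) = -18 + 1489 = 1471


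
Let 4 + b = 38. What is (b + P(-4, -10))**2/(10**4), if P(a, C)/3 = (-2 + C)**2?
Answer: 54289/2500 ≈ 21.716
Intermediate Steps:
b = 34 (b = -4 + 38 = 34)
P(a, C) = 3*(-2 + C)**2
(b + P(-4, -10))**2/(10**4) = (34 + 3*(-2 - 10)**2)**2/(10**4) = (34 + 3*(-12)**2)**2/10000 = (34 + 3*144)**2*(1/10000) = (34 + 432)**2*(1/10000) = 466**2*(1/10000) = 217156*(1/10000) = 54289/2500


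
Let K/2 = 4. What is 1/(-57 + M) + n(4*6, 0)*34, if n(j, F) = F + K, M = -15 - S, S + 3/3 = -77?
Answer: 1633/6 ≈ 272.17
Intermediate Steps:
S = -78 (S = -1 - 77 = -78)
K = 8 (K = 2*4 = 8)
M = 63 (M = -15 - 1*(-78) = -15 + 78 = 63)
n(j, F) = 8 + F (n(j, F) = F + 8 = 8 + F)
1/(-57 + M) + n(4*6, 0)*34 = 1/(-57 + 63) + (8 + 0)*34 = 1/6 + 8*34 = 1/6 + 272 = 1633/6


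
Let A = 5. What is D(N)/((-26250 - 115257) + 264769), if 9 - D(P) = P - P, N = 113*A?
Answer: 9/123262 ≈ 7.3015e-5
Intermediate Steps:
N = 565 (N = 113*5 = 565)
D(P) = 9 (D(P) = 9 - (P - P) = 9 - 1*0 = 9 + 0 = 9)
D(N)/((-26250 - 115257) + 264769) = 9/((-26250 - 115257) + 264769) = 9/(-141507 + 264769) = 9/123262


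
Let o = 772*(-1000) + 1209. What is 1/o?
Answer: -1/770791 ≈ -1.2974e-6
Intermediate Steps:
o = -770791 (o = -772000 + 1209 = -770791)
1/o = 1/(-770791) = -1/770791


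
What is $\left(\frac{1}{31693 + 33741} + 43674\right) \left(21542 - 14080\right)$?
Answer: $\frac{10662319412927}{32717} \approx 3.259 \cdot 10^{8}$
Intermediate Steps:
$\left(\frac{1}{31693 + 33741} + 43674\right) \left(21542 - 14080\right) = \left(\frac{1}{65434} + 43674\right) 7462 = \frac{2857764517}{65434} \cdot 7462 = \frac{10662319412927}{32717}$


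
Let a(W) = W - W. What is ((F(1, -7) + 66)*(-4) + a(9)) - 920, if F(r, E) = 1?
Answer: -1188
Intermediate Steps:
a(W) = 0
((F(1, -7) + 66)*(-4) + a(9)) - 920 = ((1 + 66)*(-4) + 0) - 920 = (67*(-4) + 0) - 920 = (-268 + 0) - 920 = -268 - 920 = -1188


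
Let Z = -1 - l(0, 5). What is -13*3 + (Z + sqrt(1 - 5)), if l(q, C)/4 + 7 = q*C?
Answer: -12 + 2*I ≈ -12.0 + 2.0*I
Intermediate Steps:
l(q, C) = -28 + 4*C*q (l(q, C) = -28 + 4*(q*C) = -28 + 4*(C*q) = -28 + 4*C*q)
Z = 27 (Z = -1 - (-28 + 4*5*0) = -1 - (-28 + 0) = -1 - 1*(-28) = -1 + 28 = 27)
-13*3 + (Z + sqrt(1 - 5)) = -13*3 + (27 + sqrt(1 - 5)) = -39 + (27 + sqrt(-4)) = -39 + (27 + 2*I) = -12 + 2*I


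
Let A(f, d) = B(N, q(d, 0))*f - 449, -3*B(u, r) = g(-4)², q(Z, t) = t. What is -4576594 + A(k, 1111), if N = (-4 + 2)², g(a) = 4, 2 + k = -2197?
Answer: -4565315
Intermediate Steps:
k = -2199 (k = -2 - 2197 = -2199)
N = 4 (N = (-2)² = 4)
B(u, r) = -16/3 (B(u, r) = -⅓*4² = -⅓*16 = -16/3)
A(f, d) = -449 - 16*f/3 (A(f, d) = -16*f/3 - 449 = -449 - 16*f/3)
-4576594 + A(k, 1111) = -4576594 + (-449 - 16/3*(-2199)) = -4576594 + (-449 + 11728) = -4576594 + 11279 = -4565315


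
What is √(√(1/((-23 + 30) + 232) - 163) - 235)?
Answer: √(-13423435 + 478*I*√2327621)/239 ≈ 0.41626 + 15.335*I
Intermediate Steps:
√(√(1/((-23 + 30) + 232) - 163) - 235) = √(√(1/(7 + 232) - 163) - 235) = √(√(1/239 - 163) - 235) = √(√(-38956/239) - 235) = √(2*I*√2327621/239 - 235) = √(-235 + 2*I*√2327621/239)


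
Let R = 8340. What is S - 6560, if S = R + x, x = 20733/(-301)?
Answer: 515047/301 ≈ 1711.1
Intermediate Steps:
x = -20733/301 (x = 20733*(-1/301) = -20733/301 ≈ -68.880)
S = 2489607/301 (S = 8340 - 20733/301 = 2489607/301 ≈ 8271.1)
S - 6560 = 2489607/301 - 6560 = 515047/301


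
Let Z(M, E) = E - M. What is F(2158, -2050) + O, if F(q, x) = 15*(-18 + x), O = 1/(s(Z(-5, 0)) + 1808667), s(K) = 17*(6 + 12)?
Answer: -56114342459/1808973 ≈ -31020.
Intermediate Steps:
s(K) = 306 (s(K) = 17*18 = 306)
O = 1/1808973 (O = 1/(306 + 1808667) = 1/1808973 ≈ 5.5280e-7)
F(q, x) = -270 + 15*x
F(2158, -2050) + O = (-270 + 15*(-2050)) + 1/1808973 = (-270 - 30750) + 1/1808973 = -31020 + 1/1808973 = -56114342459/1808973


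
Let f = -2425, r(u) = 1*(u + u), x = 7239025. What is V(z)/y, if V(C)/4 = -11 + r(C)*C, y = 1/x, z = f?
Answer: 340559612607900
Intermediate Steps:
r(u) = 2*u (r(u) = 1*(2*u) = 2*u)
z = -2425
y = 1/7239025 ≈ 1.3814e-7
V(C) = -44 + 8*C² (V(C) = 4*(-11 + (2*C)*C) = 4*(-11 + 2*C²) = -44 + 8*C²)
V(z)/y = (-44 + 8*(-2425)²)/(1/7239025) = (-44 + 8*5880625)*7239025 = (-44 + 47045000)*7239025 = 47044956*7239025 = 340559612607900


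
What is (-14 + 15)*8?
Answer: 8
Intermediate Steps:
(-14 + 15)*8 = 1*8 = 8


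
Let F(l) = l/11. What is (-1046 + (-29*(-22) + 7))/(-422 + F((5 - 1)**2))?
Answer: 4411/4626 ≈ 0.95352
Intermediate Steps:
F(l) = l/11 (F(l) = l*(1/11) = l/11)
(-1046 + (-29*(-22) + 7))/(-422 + F((5 - 1)**2)) = (-1046 + (-29*(-22) + 7))/(-422 + (5 - 1)**2/11) = (-1046 + (638 + 7))/(-422 + (1/11)*4**2) = (-1046 + 645)/(-422 + (1/11)*16) = -401/(-422 + 16/11) = -401/(-4626/11) = -401*(-11/4626) = 4411/4626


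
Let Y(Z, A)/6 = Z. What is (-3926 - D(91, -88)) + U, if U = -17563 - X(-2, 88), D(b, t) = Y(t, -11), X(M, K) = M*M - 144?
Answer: -20821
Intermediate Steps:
X(M, K) = -144 + M**2 (X(M, K) = M**2 - 144 = -144 + M**2)
Y(Z, A) = 6*Z
D(b, t) = 6*t
U = -17423 (U = -17563 - (-144 + (-2)**2) = -17563 - (-144 + 4) = -17563 - 1*(-140) = -17563 + 140 = -17423)
(-3926 - D(91, -88)) + U = (-3926 - 6*(-88)) - 17423 = (-3926 - 1*(-528)) - 17423 = (-3926 + 528) - 17423 = -3398 - 17423 = -20821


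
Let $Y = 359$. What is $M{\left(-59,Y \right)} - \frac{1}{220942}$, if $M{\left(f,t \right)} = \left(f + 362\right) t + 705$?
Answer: $\frac{24189172043}{220942} \approx 1.0948 \cdot 10^{5}$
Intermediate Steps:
$M{\left(f,t \right)} = 705 + t \left(362 + f\right)$ ($M{\left(f,t \right)} = \left(362 + f\right) t + 705 = t \left(362 + f\right) + 705 = 705 + t \left(362 + f\right)$)
$M{\left(-59,Y \right)} - \frac{1}{220942} = \left(705 + 362 \cdot 359 - 21181\right) - \frac{1}{220942} = \left(705 + 129958 - 21181\right) - \frac{1}{220942} = 109482 - \frac{1}{220942} = \frac{24189172043}{220942}$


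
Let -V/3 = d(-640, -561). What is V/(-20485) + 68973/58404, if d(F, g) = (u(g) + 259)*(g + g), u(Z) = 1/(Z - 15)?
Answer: -7765177031/187671520 ≈ -41.376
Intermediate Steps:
u(Z) = 1/(-15 + Z)
d(F, g) = 2*g*(259 + 1/(-15 + g)) (d(F, g) = (1/(-15 + g) + 259)*(g + g) = (259 + 1/(-15 + g))*(2*g) = 2*g*(259 + 1/(-15 + g)))
V = 27897221/32 (V = -6*(-561)*(-3884 + 259*(-561))/(-15 - 561) = -6*(-561)*(-3884 - 145299)/(-576) = -6*(-561)*(-1)*(-149183)/576 = -3*(-27897221/96) = 27897221/32 ≈ 8.7179e+5)
V/(-20485) + 68973/58404 = (27897221/32)/(-20485) + 68973/58404 = (27897221/32)*(-1/20485) + 68973*(1/58404) = -1641013/38560 + 22991/19468 = -7765177031/187671520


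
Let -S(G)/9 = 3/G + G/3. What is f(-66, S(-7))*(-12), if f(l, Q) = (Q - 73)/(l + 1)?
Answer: -4044/455 ≈ -8.8879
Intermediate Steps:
S(G) = -27/G - 3*G (S(G) = -9*(3/G + G/3) = -27/G - 3*G)
f(l, Q) = (-73 + Q)/(1 + l)
f(-66, S(-7))*(-12) = ((-73 + (-27/(-7) - 3*(-7)))/(1 - 66))*(-12) = ((-73 + (-27*(-⅐) + 21))/(-65))*(-12) = -(-73 + (27/7 + 21))/65*(-12) = -(-73 + 174/7)/65*(-12) = -1/65*(-337/7)*(-12) = (337/455)*(-12) = -4044/455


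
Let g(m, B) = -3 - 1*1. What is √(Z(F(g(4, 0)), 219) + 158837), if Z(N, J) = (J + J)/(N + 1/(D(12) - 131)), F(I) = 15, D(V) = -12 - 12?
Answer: 79*√34370798/1162 ≈ 398.58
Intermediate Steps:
D(V) = -24
g(m, B) = -4 (g(m, B) = -3 - 1 = -4)
Z(N, J) = 2*J/(-1/155 + N) (Z(N, J) = (J + J)/(N + 1/(-24 - 131)) = (2*J)/(N + 1/(-155)) = (2*J)/(N - 1/155) = (2*J)/(-1/155 + N) = 2*J/(-1/155 + N))
√(Z(F(g(4, 0)), 219) + 158837) = √(310*219/(-1 + 155*15) + 158837) = √(310*219/(-1 + 2325) + 158837) = √(310*219/2324 + 158837) = √(310*219*(1/2324) + 158837) = √(33945/1162 + 158837) = √(184602539/1162) = 79*√34370798/1162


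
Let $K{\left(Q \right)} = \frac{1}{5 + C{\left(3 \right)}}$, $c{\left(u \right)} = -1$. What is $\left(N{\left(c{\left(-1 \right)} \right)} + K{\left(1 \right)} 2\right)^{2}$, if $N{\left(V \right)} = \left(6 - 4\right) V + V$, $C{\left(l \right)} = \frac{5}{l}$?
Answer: $\frac{729}{100} \approx 7.29$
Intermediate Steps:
$K{\left(Q \right)} = \frac{3}{20}$ ($K{\left(Q \right)} = \frac{1}{5 + \frac{5}{3}} = \frac{1}{\frac{20}{3}} = \frac{3}{20}$)
$N{\left(V \right)} = 3 V$ ($N{\left(V \right)} = 2 V + V = 3 V$)
$\left(N{\left(c{\left(-1 \right)} \right)} + K{\left(1 \right)} 2\right)^{2} = \left(3 \left(-1\right) + \frac{3}{20} \cdot 2\right)^{2} = \left(-3 + \frac{3}{10}\right)^{2} = \left(- \frac{27}{10}\right)^{2} = \frac{729}{100}$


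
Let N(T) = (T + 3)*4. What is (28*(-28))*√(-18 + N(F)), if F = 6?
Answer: -2352*√2 ≈ -3326.2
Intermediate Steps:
N(T) = 12 + 4*T (N(T) = (3 + T)*4 = 12 + 4*T)
(28*(-28))*√(-18 + N(F)) = (28*(-28))*√(-18 + (12 + 4*6)) = -784*√(-18 + (12 + 24)) = -784*√(-18 + 36) = -2352*√2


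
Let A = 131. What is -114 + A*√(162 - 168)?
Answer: -114 + 131*I*√6 ≈ -114.0 + 320.88*I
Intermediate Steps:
-114 + A*√(162 - 168) = -114 + 131*√(162 - 168) = -114 + 131*√(-6) = -114 + 131*(I*√6) = -114 + 131*I*√6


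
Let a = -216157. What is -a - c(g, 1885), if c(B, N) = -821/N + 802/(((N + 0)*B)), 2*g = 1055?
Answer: 429866886526/1988675 ≈ 2.1616e+5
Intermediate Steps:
g = 1055/2 (g = (1/2)*1055 = 1055/2 ≈ 527.50)
c(B, N) = -821/N + 802/(B*N) (c(B, N) = -821/N + 802/((N*B)) = -821/N + 802/((B*N)) = -821/N + 802*(1/(B*N)) = -821/N + 802/(B*N))
-a - c(g, 1885) = -1*(-216157) - (802 - 821*1055/2)/(1055/2*1885) = 216157 - 2*(802 - 866155/2)/(1055*1885) = 216157 - 2*(-864551)/(1055*1885*2) = 216157 - 1*(-864551/1988675) = 216157 + 864551/1988675 = 429866886526/1988675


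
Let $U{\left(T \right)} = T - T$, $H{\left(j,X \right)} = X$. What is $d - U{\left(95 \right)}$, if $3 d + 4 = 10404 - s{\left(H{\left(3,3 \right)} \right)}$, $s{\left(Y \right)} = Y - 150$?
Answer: $\frac{10547}{3} \approx 3515.7$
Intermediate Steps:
$s{\left(Y \right)} = -150 + Y$
$U{\left(T \right)} = 0$
$d = \frac{10547}{3}$ ($d = - \frac{4}{3} + \frac{10404 - \left(-150 + 3\right)}{3} = - \frac{4}{3} + \frac{10404 - -147}{3} = - \frac{4}{3} + \frac{10404 + 147}{3} = - \frac{4}{3} + \frac{1}{3} \cdot 10551 = - \frac{4}{3} + 3517 = \frac{10547}{3} \approx 3515.7$)
$d - U{\left(95 \right)} = \frac{10547}{3} - 0 = \frac{10547}{3} + 0 = \frac{10547}{3}$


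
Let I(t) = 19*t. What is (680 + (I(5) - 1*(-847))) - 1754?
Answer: -132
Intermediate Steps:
(680 + (I(5) - 1*(-847))) - 1754 = (680 + (19*5 - 1*(-847))) - 1754 = (680 + (95 + 847)) - 1754 = (680 + 942) - 1754 = 1622 - 1754 = -132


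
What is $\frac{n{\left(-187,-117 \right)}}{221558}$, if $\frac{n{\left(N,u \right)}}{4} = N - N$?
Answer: $0$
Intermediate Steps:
$n{\left(N,u \right)} = 0$ ($n{\left(N,u \right)} = 4 \left(N - N\right) = 4 \cdot 0 = 0$)
$\frac{n{\left(-187,-117 \right)}}{221558} = \frac{0}{221558} = 0 \cdot \frac{1}{221558} = 0$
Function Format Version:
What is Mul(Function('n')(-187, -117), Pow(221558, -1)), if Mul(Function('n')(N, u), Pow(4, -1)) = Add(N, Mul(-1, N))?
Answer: 0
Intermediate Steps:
Function('n')(N, u) = 0 (Function('n')(N, u) = Mul(4, Add(N, Mul(-1, N))) = Mul(4, 0) = 0)
Mul(Function('n')(-187, -117), Pow(221558, -1)) = Mul(0, Pow(221558, -1)) = Mul(0, Rational(1, 221558)) = 0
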